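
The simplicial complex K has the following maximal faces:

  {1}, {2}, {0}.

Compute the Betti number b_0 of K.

Take the total order 0 < 1 < 2 on the vertex set. Then K (dimension 0) consists of the simplices:

  0-simplices (3): [0], [1], [2]

so the chain groups are C_0 ≅ Z^3.

Computing H_k = (kernel of ∂_k) / (image of ∂_{k+1}):

  H_0: rank C_0 − rank ∂_1 = 3 − 0 = 3, and there is no ∂_1, so H_0 ≅ Z^3.

(K is a triangulation of a set of 3 points.)

Hence the Betti numbers are b_0 = 3.

b_0 = 3.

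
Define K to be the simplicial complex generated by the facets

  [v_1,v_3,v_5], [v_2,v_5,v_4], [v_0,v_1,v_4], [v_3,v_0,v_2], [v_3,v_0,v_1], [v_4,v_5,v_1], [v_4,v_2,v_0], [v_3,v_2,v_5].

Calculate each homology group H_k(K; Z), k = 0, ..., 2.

K has 6 vertices, 12 edges, 8 triangles.
rank ∂_0 = 0, rank ∂_1 = 5 ⇒ b_0 = 6 − 0 − 5 = 1; all invariant factors of ∂_1 are 1 so no torsion. So H_0 = Z.
rank ∂_1 = 5, rank ∂_2 = 7 ⇒ b_1 = 12 − 5 − 7 = 0; all invariant factors of ∂_2 are 1 so no torsion. So H_1 = 0.
rank ∂_2 = 7, rank ∂_3 = 0 ⇒ b_2 = 8 − 7 − 0 = 1. So H_2 = Z.

H_0 = Z,  H_1 = 0,  H_2 = Z.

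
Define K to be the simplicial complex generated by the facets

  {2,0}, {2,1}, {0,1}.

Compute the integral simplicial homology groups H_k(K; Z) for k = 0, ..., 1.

K has 3 vertices, 3 edges.
rank ∂_0 = 0, rank ∂_1 = 2 ⇒ b_0 = 3 − 0 − 2 = 1; all invariant factors of ∂_1 are 1 so no torsion. So H_0 = Z.
rank ∂_1 = 2, rank ∂_2 = 0 ⇒ b_1 = 3 − 2 − 0 = 1. So H_1 = Z.

H_0 ≅ Z,  H_1 ≅ Z.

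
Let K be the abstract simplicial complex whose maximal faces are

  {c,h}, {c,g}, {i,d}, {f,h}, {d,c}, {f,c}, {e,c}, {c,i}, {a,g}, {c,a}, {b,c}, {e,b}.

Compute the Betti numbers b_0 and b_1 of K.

We work with the vertex ordering a < b < c < d < e < f < g < h < i. The simplices of K, each written with vertices in increasing order, are:

  0-simplices (9): a, b, c, d, e, f, g, h, i
  1-simplices (12): ac, ag, bc, be, cd, ce, cf, cg, ch, ci, di, fh

Hence C_0 ≅ Z^9, C_1 ≅ Z^12.

∂_1: C_1 → C_0 maps an edge to its endpoints' difference, ∂[p,q] = q − p.
The resulting 9×12 matrix has rank 8, and its Smith normal form has invariant factors (1,1,1,1,1,1,1,1).

Reading off H_k = ker ∂_k / im ∂_{k+1}:

  H_0: rank C_0 − rank ∂_1 = 9 − 8 = 1, and the invariant factors of ∂_1 are all 1, so H_0 ≅ Z.
  H_1: rank ker ∂_1 − rank ∂_2 = (12 − 8) − 0 = 4, and there is no ∂_2, so H_1 ≅ Z^4.

(K is a triangulation of a wedge of 4 circles.)

Hence the Betti numbers are b_0 = 1, b_1 = 4.

b_0 = 1, b_1 = 4.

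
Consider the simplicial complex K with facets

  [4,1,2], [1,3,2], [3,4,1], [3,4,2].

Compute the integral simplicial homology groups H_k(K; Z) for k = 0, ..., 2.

H_0 ≅ Z,  H_1 = 0,  H_2 ≅ Z.

Fix the vertex order 1 < 2 < 3 < 4 and write every simplex with vertices in increasing order. Then dim K = 2 and the simplices of K are:

  0-simplices (4): [1], [2], [3], [4]
  1-simplices (6): [1,2], [1,3], [1,4], [2,3], [2,4], [3,4]
  2-simplices (4): [1,2,3], [1,2,4], [1,3,4], [2,3,4]

so the chain groups are C_0 ≅ Z^4, C_1 ≅ Z^6, C_2 ≅ Z^4.

The boundary map ∂_1: C_1 → C_0 sends each edge [p,q] (with p < q) to q − p. For instance
  ∂[1,3] = [3] − [1].
The resulting 4×6 matrix has rank 3, and its Smith normal form has invariant factors (1,1,1).

The boundary map ∂_2: C_2 → C_1 maps a triangle to the signed sum of its edges. For instance
  ∂[2,3,4] = [3,4] − [2,4] + [2,3],
  ∂[1,2,3] = [2,3] − [1,3] + [1,2].
The 6×4 boundary matrix has rank 3 and Smith normal form diag(1,1,1).

Reading off H_k = ker ∂_k / im ∂_{k+1}:

  H_0: rank C_0 − rank ∂_1 = 4 − 3 = 1, and the invariant factors of ∂_1 are all 1, so H_0 ≅ Z.
  H_1: rank ker ∂_1 − rank ∂_2 = (6 − 3) − 3 = 0, and the invariant factors of ∂_2 are all 1, so H_1 ≅ 0.
  H_2: rank ker ∂_2 − rank ∂_3 = (4 − 3) − 0 = 1, and there is no ∂_3, so H_2 ≅ Z.

(K is a triangulation of the 2-sphere S^2.)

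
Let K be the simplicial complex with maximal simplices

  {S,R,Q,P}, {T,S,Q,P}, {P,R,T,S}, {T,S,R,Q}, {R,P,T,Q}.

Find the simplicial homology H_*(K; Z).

H_0 ≅ Z,  H_1 = 0,  H_2 = 0,  H_3 ≅ Z.

K has 5 vertices, 10 edges, 10 triangles, 5 3-simplices.
rank ∂_0 = 0, rank ∂_1 = 4 ⇒ b_0 = 5 − 0 − 4 = 1; all invariant factors of ∂_1 are 1 so no torsion. So H_0 = Z.
rank ∂_1 = 4, rank ∂_2 = 6 ⇒ b_1 = 10 − 4 − 6 = 0; all invariant factors of ∂_2 are 1 so no torsion. So H_1 = 0.
rank ∂_2 = 6, rank ∂_3 = 4 ⇒ b_2 = 10 − 6 − 4 = 0; all invariant factors of ∂_3 are 1 so no torsion. So H_2 = 0.
rank ∂_3 = 4, rank ∂_4 = 0 ⇒ b_3 = 5 − 4 − 0 = 1. So H_3 = Z.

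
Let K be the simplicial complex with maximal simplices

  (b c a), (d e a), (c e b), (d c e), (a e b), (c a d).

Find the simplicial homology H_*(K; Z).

K has 5 vertices, 9 edges, 6 triangles.
rank ∂_0 = 0, rank ∂_1 = 4 ⇒ b_0 = 5 − 0 − 4 = 1; all invariant factors of ∂_1 are 1 so no torsion. So H_0 ≅ Z.
rank ∂_1 = 4, rank ∂_2 = 5 ⇒ b_1 = 9 − 4 − 5 = 0; all invariant factors of ∂_2 are 1 so no torsion. So H_1 ≅ 0.
rank ∂_2 = 5, rank ∂_3 = 0 ⇒ b_2 = 6 − 5 − 0 = 1. So H_2 ≅ Z.

H_0 = Z,  H_1 = 0,  H_2 = Z.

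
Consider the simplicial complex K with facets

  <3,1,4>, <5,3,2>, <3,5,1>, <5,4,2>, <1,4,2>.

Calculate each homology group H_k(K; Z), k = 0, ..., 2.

H_0 = Z,  H_1 = Z,  H_2 = 0.

Take the total order 1 < 2 < 3 < 4 < 5 on the vertex set. Then K (dimension 2) consists of the simplices:

  0-simplices (5): [1], [2], [3], [4], [5]
  1-simplices (10): [1,2], [1,3], [1,4], [1,5], [2,3], [2,4], [2,5], [3,4], [3,5], [4,5]
  2-simplices (5): [1,2,4], [1,3,4], [1,3,5], [2,3,5], [2,4,5]

so the chain groups are C_0 ≅ Z^5, C_1 ≅ Z^10, C_2 ≅ Z^5.

The boundary map ∂_1: C_1 → C_0 maps an edge to its endpoints' difference, ∂[p,q] = q − p. For instance
  ∂[3,5] = [5] − [3].
As a 5×10 matrix over Z this has rank 4, with invariant factors (1,1,1,1).

Boundary ∂_2: C_2 → C_1 acts by ∂[p,q,r] = [q,r] − [p,r] + [p,q]. For instance
  ∂[2,4,5] = [4,5] − [2,5] + [2,4],
  ∂[1,2,4] = [2,4] − [1,4] + [1,2].
The resulting 10×5 matrix has rank 5, and its Smith normal form has invariant factors (1,1,1,1,1).

Reading off H_k = ker ∂_k / im ∂_{k+1}:

  H_0: rank C_0 − rank ∂_1 = 5 − 4 = 1, and the invariant factors of ∂_1 are all 1, so H_0 ≅ Z.
  H_1: rank ker ∂_1 − rank ∂_2 = (10 − 4) − 5 = 1, and the invariant factors of ∂_2 are all 1, so H_1 ≅ Z.
  H_2: rank ker ∂_2 − rank ∂_3 = (5 − 5) − 0 = 0, and there is no ∂_3, so H_2 ≅ 0.

As a check, the Euler characteristic is 5 − 10 + 5 = 0, which agrees with 1 − 1 + 0 = 0.
(K is a triangulation of the Möbius band.)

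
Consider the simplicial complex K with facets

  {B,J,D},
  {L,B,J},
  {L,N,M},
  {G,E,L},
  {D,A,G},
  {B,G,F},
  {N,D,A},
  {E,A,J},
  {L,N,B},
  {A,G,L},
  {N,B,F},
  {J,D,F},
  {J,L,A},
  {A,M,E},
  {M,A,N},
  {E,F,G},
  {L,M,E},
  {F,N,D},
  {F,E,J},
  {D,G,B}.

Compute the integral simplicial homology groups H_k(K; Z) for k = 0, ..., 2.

H_0 = Z,  H_1 = Z ⊕ Z_2,  H_2 = 0.

Order the vertices as A < B < D < E < F < G < J < L < M < N. Listing each simplex with vertices in this order, K has dimension 2 with simplices:

  0-simplices (10): A, B, D, E, F, G, J, L, M, N
  1-simplices (30): AD, AE, AG, AJ, AL, AM, AN, BD, BF, BG, BJ, BL, BN, DF, DG, DJ, DN, EF, EG, EJ, EL, EM, FG, FJ, FN, GL, JL, LM, LN, MN
  2-simplices (20): ADG, ADN, AEJ, AEM, AGL, AJL, AMN, BDG, BDJ, BFG, BFN, BJL, BLN, DFJ, DFN, EFG, EFJ, EGL, ELM, LMN

Hence C_0 ≅ Z^10, C_1 ≅ Z^30, C_2 ≅ Z^20.

∂_1: C_1 → C_0 is given by ∂[p,q] = [q] − [p]. For instance
  ∂DJ = J − D.
The 10×30 boundary matrix has rank 9 and Smith normal form diag(1,1,1,1,1,1,1,1,1).

The boundary map ∂_2: C_2 → C_1 maps a triangle to the signed sum of its edges. For instance
  ∂ELM = LM − EM + EL,
  ∂ADG = DG − AG + AD.
The resulting 30×20 matrix has rank 20, and its Smith normal form has invariant factors (1,1,1,1,1,1,1,1,1,1,1,1,1,1,1,1,1,1,1,2).

From H_k ≅ ker(∂_k) / im(∂_{k+1}) we obtain:

  H_0: rank C_0 − rank ∂_1 = 10 − 9 = 1, and the invariant factors of ∂_1 are all 1, so H_0 = Z.
  H_1: rank ker ∂_1 − rank ∂_2 = (30 − 9) − 20 = 1, and ∂_2 has invariant factor 2 > 1, so H_1 = Z ⊕ Z_2.
  H_2: rank ker ∂_2 − rank ∂_3 = (20 − 20) − 0 = 0, and there is no ∂_3, so H_2 = 0.

(K is a triangulation of the Klein bottle.)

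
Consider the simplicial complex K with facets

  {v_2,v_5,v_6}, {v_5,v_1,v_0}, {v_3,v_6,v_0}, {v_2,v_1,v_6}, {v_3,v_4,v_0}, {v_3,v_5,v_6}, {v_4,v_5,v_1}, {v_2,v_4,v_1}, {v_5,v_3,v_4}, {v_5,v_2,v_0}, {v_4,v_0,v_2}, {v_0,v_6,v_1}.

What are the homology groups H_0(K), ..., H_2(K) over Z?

H_0 ≅ Z,  H_1 ≅ Z_2,  H_2 = 0.

Take the total order v_0 < v_1 < v_2 < v_3 < v_4 < v_5 < v_6 on the vertex set. Then K (dimension 2) consists of the simplices:

  0-simplices (7): [v_0], [v_1], [v_2], [v_3], [v_4], [v_5], [v_6]
  1-simplices (18): (18 of them)
  2-simplices (12): (12 of them)

so the chain groups are C_0 ≅ Z^7, C_1 ≅ Z^18, C_2 ≅ Z^12.

∂_1: C_1 → C_0 is given by ∂[p,q] = [q] − [p].
As a 7×18 matrix over Z this has rank 6, with invariant factors (1,1,1,1,1,1).

∂_2: C_2 → C_1 sends each 2-simplex [p,q,r] to [q,r] − [p,r] + [p,q]. For instance
  ∂[v_1,v_2,v_4] = [v_2,v_4] − [v_1,v_4] + [v_1,v_2],
  ∂[v_0,v_1,v_5] = [v_1,v_5] − [v_0,v_5] + [v_0,v_1].
As a 18×12 matrix over Z this has rank 12, with invariant factors (1,1,1,1,1,1,1,1,1,1,1,2).

Now H_k = ker ∂_k / im ∂_{k+1}, so:

  H_0: rank C_0 − rank ∂_1 = 7 − 6 = 1, and the invariant factors of ∂_1 are all 1, so H_0 = Z.
  H_1: rank ker ∂_1 − rank ∂_2 = (18 − 6) − 12 = 0, and ∂_2 has invariant factor 2 > 1, so H_1 = Z_2.
  H_2: rank ker ∂_2 − rank ∂_3 = (12 − 12) − 0 = 0, and there is no ∂_3, so H_2 = 0.

As a check, the Euler characteristic is 7 − 18 + 12 = 1, which agrees with 1 − 0 + 0 = 1.
(K is a triangulation of the real projective plane RP^2.)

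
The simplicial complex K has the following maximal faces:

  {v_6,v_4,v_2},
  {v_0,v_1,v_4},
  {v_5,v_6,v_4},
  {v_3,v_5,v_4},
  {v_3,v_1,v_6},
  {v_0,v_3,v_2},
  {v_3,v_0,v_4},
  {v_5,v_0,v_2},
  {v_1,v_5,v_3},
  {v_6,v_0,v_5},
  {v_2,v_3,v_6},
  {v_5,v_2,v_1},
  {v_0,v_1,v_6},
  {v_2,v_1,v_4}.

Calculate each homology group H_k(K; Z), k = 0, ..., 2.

H_0 = Z,  H_1 = Z^2,  H_2 = Z.

Fix the vertex order v_0 < v_1 < v_2 < v_3 < v_4 < v_5 < v_6 and write every simplex with vertices in increasing order. Then dim K = 2 and the simplices of K are:

  0-simplices (7): [v_0], [v_1], [v_2], [v_3], [v_4], [v_5], [v_6]
  1-simplices (21): (21 of them)
  2-simplices (14): (14 of them)

Hence C_0 ≅ Z^7, C_1 ≅ Z^21, C_2 ≅ Z^14.

∂_1: C_1 → C_0 maps an edge to its endpoints' difference, ∂[p,q] = q − p. For instance
  ∂[v_1,v_3] = [v_3] − [v_1].
The resulting 7×21 matrix has rank 6, and its Smith normal form has invariant factors (1,1,1,1,1,1).

The boundary map ∂_2: C_2 → C_1 acts by ∂[p,q,r] = [q,r] − [p,r] + [p,q]. For instance
  ∂[v_0,v_1,v_4] = [v_1,v_4] − [v_0,v_4] + [v_0,v_1],
  ∂[v_0,v_3,v_4] = [v_3,v_4] − [v_0,v_4] + [v_0,v_3].
This gives a 21×14 integer matrix of rank 13; reducing to Smith normal form yields diagonal entries (1,1,1,1,1,1,1,1,1,1,1,1,1).

From H_k ≅ ker(∂_k) / im(∂_{k+1}) we obtain:

  H_0: rank C_0 − rank ∂_1 = 7 − 6 = 1, and the invariant factors of ∂_1 are all 1, so H_0 ≅ Z.
  H_1: rank ker ∂_1 − rank ∂_2 = (21 − 6) − 13 = 2, and the invariant factors of ∂_2 are all 1, so H_1 ≅ Z^2.
  H_2: rank ker ∂_2 − rank ∂_3 = (14 − 13) − 0 = 1, and there is no ∂_3, so H_2 ≅ Z.

(K is a triangulation of the torus T^2.)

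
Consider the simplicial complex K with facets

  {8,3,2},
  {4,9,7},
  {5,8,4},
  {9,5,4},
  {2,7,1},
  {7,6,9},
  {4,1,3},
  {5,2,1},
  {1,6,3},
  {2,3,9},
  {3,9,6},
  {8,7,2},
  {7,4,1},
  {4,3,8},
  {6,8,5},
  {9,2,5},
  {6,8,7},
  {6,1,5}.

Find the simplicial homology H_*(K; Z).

K has 9 vertices, 27 edges, 18 triangles.
rank ∂_0 = 0, rank ∂_1 = 8 ⇒ b_0 = 9 − 0 − 8 = 1; all invariant factors of ∂_1 are 1 so no torsion. So H_0 = Z.
rank ∂_1 = 8, rank ∂_2 = 17 ⇒ b_1 = 27 − 8 − 17 = 2; all invariant factors of ∂_2 are 1 so no torsion. So H_1 = Z^2.
rank ∂_2 = 17, rank ∂_3 = 0 ⇒ b_2 = 18 − 17 − 0 = 1. So H_2 = Z.

H_0 = Z,  H_1 = Z^2,  H_2 = Z.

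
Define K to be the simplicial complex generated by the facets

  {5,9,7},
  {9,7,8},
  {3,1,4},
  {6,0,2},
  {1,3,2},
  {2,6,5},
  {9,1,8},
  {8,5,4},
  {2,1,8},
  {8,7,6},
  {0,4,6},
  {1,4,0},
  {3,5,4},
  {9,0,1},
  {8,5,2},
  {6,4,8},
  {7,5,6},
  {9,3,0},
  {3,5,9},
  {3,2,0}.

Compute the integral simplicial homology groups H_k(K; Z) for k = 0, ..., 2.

Take the total order 0 < 1 < 2 < 3 < 4 < 5 < 6 < 7 < 8 < 9 on the vertex set. Then K (dimension 2) consists of the simplices:

  0-simplices (10): [0], [1], [2], [3], [4], [5], [6], [7], [8], [9]
  1-simplices (30): (30 of them)
  2-simplices (20): (20 of them)

so the chain groups are C_0 ≅ Z^10, C_1 ≅ Z^30, C_2 ≅ Z^20.

Boundary ∂_1: C_1 → C_0 maps an edge to its endpoints' difference, ∂[p,q] = q − p. For instance
  ∂[2,3] = [3] − [2].
The resulting 10×30 matrix has rank 9, and its Smith normal form has invariant factors (1,1,1,1,1,1,1,1,1).

∂_2: C_2 → C_1 acts by ∂[p,q,r] = [q,r] − [p,r] + [p,q]. For instance
  ∂[5,7,9] = [7,9] − [5,9] + [5,7],
  ∂[2,5,8] = [5,8] − [2,8] + [2,5].
As a 30×20 matrix over Z this has rank 20, with invariant factors (1,1,1,1,1,1,1,1,1,1,1,1,1,1,1,1,1,1,1,2).

Reading off H_k = ker ∂_k / im ∂_{k+1}:

  H_0: rank C_0 − rank ∂_1 = 10 − 9 = 1, and the invariant factors of ∂_1 are all 1, so H_0 ≅ Z.
  H_1: rank ker ∂_1 − rank ∂_2 = (30 − 9) − 20 = 1, and ∂_2 has invariant factor 2 > 1, so H_1 ≅ Z ⊕ Z/2Z.
  H_2: rank ker ∂_2 − rank ∂_3 = (20 − 20) − 0 = 0, and there is no ∂_3, so H_2 ≅ 0.

As a check, the Euler characteristic is 10 − 30 + 20 = 0, which agrees with 1 − 1 + 0 = 0.

H_0 = Z,  H_1 = Z ⊕ Z/2Z,  H_2 = 0.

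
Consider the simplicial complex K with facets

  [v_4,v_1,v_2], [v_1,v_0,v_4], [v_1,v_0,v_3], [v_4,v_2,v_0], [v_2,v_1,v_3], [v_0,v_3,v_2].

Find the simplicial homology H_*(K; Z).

Fix the vertex order v_0 < v_1 < v_2 < v_3 < v_4 and write every simplex with vertices in increasing order. Then dim K = 2 and the simplices of K are:

  0-simplices (5): [v_0], [v_1], [v_2], [v_3], [v_4]
  1-simplices (9): [v_0,v_1], [v_0,v_2], [v_0,v_3], [v_0,v_4], [v_1,v_2], [v_1,v_3], [v_1,v_4], [v_2,v_3], [v_2,v_4]
  2-simplices (6): [v_0,v_1,v_3], [v_0,v_1,v_4], [v_0,v_2,v_3], [v_0,v_2,v_4], [v_1,v_2,v_3], [v_1,v_2,v_4]

giving chain groups C_0 ≅ Z^5, C_1 ≅ Z^9, C_2 ≅ Z^6.

The boundary map ∂_1: C_1 → C_0 is given by ∂[p,q] = [q] − [p].
The resulting 5×9 matrix has rank 4, and its Smith normal form has invariant factors (1,1,1,1).

∂_2: C_2 → C_1 sends each 2-simplex [p,q,r] to [q,r] − [p,r] + [p,q]. For instance
  ∂[v_0,v_1,v_3] = [v_1,v_3] − [v_0,v_3] + [v_0,v_1],
  ∂[v_1,v_2,v_3] = [v_2,v_3] − [v_1,v_3] + [v_1,v_2].
As a 9×6 matrix over Z this has rank 5, with invariant factors (1,1,1,1,1).

Reading off H_k = ker ∂_k / im ∂_{k+1}:

  H_0: rank C_0 − rank ∂_1 = 5 − 4 = 1, and the invariant factors of ∂_1 are all 1, so H_0 = Z.
  H_1: rank ker ∂_1 − rank ∂_2 = (9 − 4) − 5 = 0, and the invariant factors of ∂_2 are all 1, so H_1 = 0.
  H_2: rank ker ∂_2 − rank ∂_3 = (6 − 5) − 0 = 1, and there is no ∂_3, so H_2 = Z.

H_0 ≅ Z,  H_1 = 0,  H_2 ≅ Z.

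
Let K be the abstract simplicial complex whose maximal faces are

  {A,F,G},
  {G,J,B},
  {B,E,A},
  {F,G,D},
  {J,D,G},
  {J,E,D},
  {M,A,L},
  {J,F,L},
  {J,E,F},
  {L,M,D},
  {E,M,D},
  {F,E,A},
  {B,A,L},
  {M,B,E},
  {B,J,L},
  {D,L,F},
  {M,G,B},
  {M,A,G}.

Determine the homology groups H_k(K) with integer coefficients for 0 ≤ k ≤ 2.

Take the total order A < B < D < E < F < G < J < L < M on the vertex set. Then K (dimension 2) consists of the simplices:

  0-simplices (9): A, B, D, E, F, G, J, L, M
  1-simplices (27): AB, AE, AF, AG, AL, AM, BE, BG, BJ, BL, BM, DE, DF, DG, DJ, DL, DM, EF, EJ, EM, FG, FJ, FL, GJ, GM, JL, LM
  2-simplices (18): ABE, ABL, AEF, AFG, AGM, ALM, BEM, BGJ, BGM, BJL, DEJ, DEM, DFG, DFL, DGJ, DLM, EFJ, FJL

giving chain groups C_0 ≅ Z^9, C_1 ≅ Z^27, C_2 ≅ Z^18.

∂_1: C_1 → C_0 sends each edge [p,q] (with p < q) to q − p.
The 9×27 boundary matrix has rank 8 and Smith normal form diag(1,1,1,1,1,1,1,1).

The boundary map ∂_2: C_2 → C_1 acts by ∂[p,q,r] = [q,r] − [p,r] + [p,q]. For instance
  ∂BGM = GM − BM + BG,
  ∂DLM = LM − DM + DL.
This gives a 27×18 integer matrix of rank 18; reducing to Smith normal form yields diagonal entries (1,1,1,1,1,1,1,1,1,1,1,1,1,1,1,1,1,2).

Now H_k = ker ∂_k / im ∂_{k+1}, so:

  H_0: rank C_0 − rank ∂_1 = 9 − 8 = 1, and the invariant factors of ∂_1 are all 1, so H_0 ≅ Z.
  H_1: rank ker ∂_1 − rank ∂_2 = (27 − 8) − 18 = 1, and ∂_2 has invariant factor 2 > 1, so H_1 ≅ Z ⊕ Z/2Z.
  H_2: rank ker ∂_2 − rank ∂_3 = (18 − 18) − 0 = 0, and there is no ∂_3, so H_2 ≅ 0.

H_0 ≅ Z,  H_1 ≅ Z ⊕ Z/2Z,  H_2 = 0.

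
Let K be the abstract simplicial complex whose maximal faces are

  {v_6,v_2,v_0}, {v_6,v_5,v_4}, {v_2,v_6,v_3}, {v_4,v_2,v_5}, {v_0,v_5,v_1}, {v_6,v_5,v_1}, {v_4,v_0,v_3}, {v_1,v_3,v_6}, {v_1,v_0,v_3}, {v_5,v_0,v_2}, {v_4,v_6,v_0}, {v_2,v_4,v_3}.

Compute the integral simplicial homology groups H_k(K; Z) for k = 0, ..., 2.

We work with the vertex ordering v_0 < v_1 < v_2 < v_3 < v_4 < v_5 < v_6. The simplices of K, each written with vertices in increasing order, are:

  0-simplices (7): [v_0], [v_1], [v_2], [v_3], [v_4], [v_5], [v_6]
  1-simplices (18): (18 of them)
  2-simplices (12): (12 of them)

so the chain groups are C_0 ≅ Z^7, C_1 ≅ Z^18, C_2 ≅ Z^12.

The boundary map ∂_1: C_1 → C_0 is given by ∂[p,q] = [q] − [p].
As a 7×18 matrix over Z this has rank 6, with invariant factors (1,1,1,1,1,1).

∂_2: C_2 → C_1 sends each 2-simplex [p,q,r] to [q,r] − [p,r] + [p,q]. For instance
  ∂[v_2,v_3,v_6] = [v_3,v_6] − [v_2,v_6] + [v_2,v_3],
  ∂[v_0,v_2,v_5] = [v_2,v_5] − [v_0,v_5] + [v_0,v_2].
The 18×12 boundary matrix has rank 12 and Smith normal form diag(1,1,1,1,1,1,1,1,1,1,1,2).

Computing H_k = (kernel of ∂_k) / (image of ∂_{k+1}):

  H_0: rank C_0 − rank ∂_1 = 7 − 6 = 1, and the invariant factors of ∂_1 are all 1, so H_0 = Z.
  H_1: rank ker ∂_1 − rank ∂_2 = (18 − 6) − 12 = 0, and ∂_2 has invariant factor 2 > 1, so H_1 = Z/2.
  H_2: rank ker ∂_2 − rank ∂_3 = (12 − 12) − 0 = 0, and there is no ∂_3, so H_2 = 0.

(K is a triangulation of the real projective plane RP^2.)

H_0 ≅ Z,  H_1 ≅ Z/2,  H_2 = 0.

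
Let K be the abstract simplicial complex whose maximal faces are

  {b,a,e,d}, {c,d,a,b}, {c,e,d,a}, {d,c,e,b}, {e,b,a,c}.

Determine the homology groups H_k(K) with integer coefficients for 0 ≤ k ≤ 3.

H_0 = Z,  H_1 = 0,  H_2 = 0,  H_3 = Z.

K has 5 vertices, 10 edges, 10 triangles, 5 3-simplices.
rank ∂_0 = 0, rank ∂_1 = 4 ⇒ b_0 = 5 − 0 − 4 = 1; all invariant factors of ∂_1 are 1 so no torsion. So H_0 = Z.
rank ∂_1 = 4, rank ∂_2 = 6 ⇒ b_1 = 10 − 4 − 6 = 0; all invariant factors of ∂_2 are 1 so no torsion. So H_1 = 0.
rank ∂_2 = 6, rank ∂_3 = 4 ⇒ b_2 = 10 − 6 − 4 = 0; all invariant factors of ∂_3 are 1 so no torsion. So H_2 = 0.
rank ∂_3 = 4, rank ∂_4 = 0 ⇒ b_3 = 5 − 4 − 0 = 1. So H_3 = Z.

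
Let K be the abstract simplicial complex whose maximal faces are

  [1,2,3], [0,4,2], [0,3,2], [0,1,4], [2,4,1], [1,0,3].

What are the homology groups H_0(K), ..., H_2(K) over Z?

We work with the vertex ordering 0 < 1 < 2 < 3 < 4. The simplices of K, each written with vertices in increasing order, are:

  0-simplices (5): [0], [1], [2], [3], [4]
  1-simplices (9): [0,1], [0,2], [0,3], [0,4], [1,2], [1,3], [1,4], [2,3], [2,4]
  2-simplices (6): [0,1,3], [0,1,4], [0,2,3], [0,2,4], [1,2,3], [1,2,4]

giving chain groups C_0 ≅ Z^5, C_1 ≅ Z^9, C_2 ≅ Z^6.

The boundary map ∂_1: C_1 → C_0 is given by ∂[p,q] = [q] − [p]. For instance
  ∂[0,4] = [4] − [0].
As a 5×9 matrix over Z this has rank 4, with invariant factors (1,1,1,1).

Boundary ∂_2: C_2 → C_1 acts by ∂[p,q,r] = [q,r] − [p,r] + [p,q]. For instance
  ∂[1,2,4] = [2,4] − [1,4] + [1,2],
  ∂[0,1,4] = [1,4] − [0,4] + [0,1].
The 9×6 boundary matrix has rank 5 and Smith normal form diag(1,1,1,1,1).

Now H_k = ker ∂_k / im ∂_{k+1}, so:

  H_0: rank C_0 − rank ∂_1 = 5 − 4 = 1, and the invariant factors of ∂_1 are all 1, so H_0 = Z.
  H_1: rank ker ∂_1 − rank ∂_2 = (9 − 4) − 5 = 0, and the invariant factors of ∂_2 are all 1, so H_1 = 0.
  H_2: rank ker ∂_2 − rank ∂_3 = (6 − 5) − 0 = 1, and there is no ∂_3, so H_2 = Z.

As a check, the Euler characteristic is 5 − 9 + 6 = 2, which agrees with 1 − 0 + 1 = 2.
(K is a triangulation of the 2-sphere S^2.)

H_0 ≅ Z,  H_1 = 0,  H_2 ≅ Z.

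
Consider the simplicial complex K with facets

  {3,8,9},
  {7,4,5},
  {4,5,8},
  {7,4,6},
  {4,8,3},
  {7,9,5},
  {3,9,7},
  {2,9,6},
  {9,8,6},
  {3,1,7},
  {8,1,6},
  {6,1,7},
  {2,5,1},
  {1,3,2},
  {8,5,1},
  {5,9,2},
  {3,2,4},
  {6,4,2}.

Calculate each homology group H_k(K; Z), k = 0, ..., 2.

Take the total order 1 < 2 < 3 < 4 < 5 < 6 < 7 < 8 < 9 on the vertex set. Then K (dimension 2) consists of the simplices:

  0-simplices (9): [1], [2], [3], [4], [5], [6], [7], [8], [9]
  1-simplices (27): (27 of them)
  2-simplices (18): [1,2,3], [1,2,5], [1,3,7], [1,5,8], [1,6,7], [1,6,8], [2,3,4], [2,4,6], [2,5,9], [2,6,9], [3,4,8], [3,7,9], [3,8,9], [4,5,7], [4,5,8], [4,6,7], [5,7,9], [6,8,9]

so the chain groups are C_0 ≅ Z^9, C_1 ≅ Z^27, C_2 ≅ Z^18.

The boundary map ∂_1: C_1 → C_0 maps an edge to its endpoints' difference, ∂[p,q] = q − p. For instance
  ∂[1,8] = [8] − [1].
As a 9×27 matrix over Z this has rank 8, with invariant factors (1,1,1,1,1,1,1,1).

Boundary ∂_2: C_2 → C_1 acts by ∂[p,q,r] = [q,r] − [p,r] + [p,q]. For instance
  ∂[4,5,7] = [5,7] − [4,7] + [4,5],
  ∂[4,5,8] = [5,8] − [4,8] + [4,5].
The 27×18 boundary matrix has rank 17 and Smith normal form diag(1,1,1,1,1,1,1,1,1,1,1,1,1,1,1,1,1).

Now H_k = ker ∂_k / im ∂_{k+1}, so:

  H_0: rank C_0 − rank ∂_1 = 9 − 8 = 1, and the invariant factors of ∂_1 are all 1, so H_0 = Z.
  H_1: rank ker ∂_1 − rank ∂_2 = (27 − 8) − 17 = 2, and the invariant factors of ∂_2 are all 1, so H_1 = Z^2.
  H_2: rank ker ∂_2 − rank ∂_3 = (18 − 17) − 0 = 1, and there is no ∂_3, so H_2 = Z.

H_0 ≅ Z,  H_1 ≅ Z^2,  H_2 ≅ Z.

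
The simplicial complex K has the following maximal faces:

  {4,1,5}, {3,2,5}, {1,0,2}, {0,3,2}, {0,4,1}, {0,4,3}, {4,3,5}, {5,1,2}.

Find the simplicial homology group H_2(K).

H_2 ≅ Z.

Order the vertices as 0 < 1 < 2 < 3 < 4 < 5. Listing each simplex with vertices in this order, K has dimension 2 with simplices:

  0-simplices (6): [0], [1], [2], [3], [4], [5]
  1-simplices (12): [0,1], [0,2], [0,3], [0,4], [1,2], [1,4], [1,5], [2,3], [2,5], [3,4], [3,5], [4,5]
  2-simplices (8): [0,1,2], [0,1,4], [0,2,3], [0,3,4], [1,2,5], [1,4,5], [2,3,5], [3,4,5]

Hence C_0 ≅ Z^6, C_1 ≅ Z^12, C_2 ≅ Z^8.

The boundary map ∂_1: C_1 → C_0 is given by ∂[p,q] = [q] − [p]. For instance
  ∂[4,5] = [5] − [4].
As a 6×12 matrix over Z this has rank 5, with invariant factors (1,1,1,1,1).

The boundary map ∂_2: C_2 → C_1 sends each 2-simplex [p,q,r] to [q,r] − [p,r] + [p,q]. For instance
  ∂[0,1,4] = [1,4] − [0,4] + [0,1],
  ∂[3,4,5] = [4,5] − [3,5] + [3,4].
The 12×8 boundary matrix has rank 7 and Smith normal form diag(1,1,1,1,1,1,1).

Reading off H_k = ker ∂_k / im ∂_{k+1}:

  H_2: rank ker ∂_2 − rank ∂_3 = (8 − 7) − 0 = 1, and there is no ∂_3, so H_2 ≅ Z.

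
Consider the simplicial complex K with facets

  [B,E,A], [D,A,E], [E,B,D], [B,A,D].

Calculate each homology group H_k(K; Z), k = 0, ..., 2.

Take the total order A < B < D < E on the vertex set. Then K (dimension 2) consists of the simplices:

  0-simplices (4): A, B, D, E
  1-simplices (6): AB, AD, AE, BD, BE, DE
  2-simplices (4): ABD, ABE, ADE, BDE

so the chain groups are C_0 ≅ Z^4, C_1 ≅ Z^6, C_2 ≅ Z^4.

The boundary map ∂_1: C_1 → C_0 sends each edge [p,q] (with p < q) to q − p. For instance
  ∂BE = E − B.
The 4×6 boundary matrix has rank 3 and Smith normal form diag(1,1,1).

The boundary map ∂_2: C_2 → C_1 acts by ∂[p,q,r] = [q,r] − [p,r] + [p,q]. For instance
  ∂ABE = BE − AE + AB,
  ∂BDE = DE − BE + BD.
This gives a 6×4 integer matrix of rank 3; reducing to Smith normal form yields diagonal entries (1,1,1).

Reading off H_k = ker ∂_k / im ∂_{k+1}:

  H_0: rank C_0 − rank ∂_1 = 4 − 3 = 1, and the invariant factors of ∂_1 are all 1, so H_0 = Z.
  H_1: rank ker ∂_1 − rank ∂_2 = (6 − 3) − 3 = 0, and the invariant factors of ∂_2 are all 1, so H_1 = 0.
  H_2: rank ker ∂_2 − rank ∂_3 = (4 − 3) − 0 = 1, and there is no ∂_3, so H_2 = Z.

(K is a triangulation of the 2-sphere S^2.)

H_0 = Z,  H_1 = 0,  H_2 = Z.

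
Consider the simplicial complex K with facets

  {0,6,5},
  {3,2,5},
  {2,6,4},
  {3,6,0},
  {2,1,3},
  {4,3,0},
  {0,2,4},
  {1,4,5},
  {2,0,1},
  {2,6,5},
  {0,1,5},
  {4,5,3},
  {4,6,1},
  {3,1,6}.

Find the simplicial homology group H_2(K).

H_2 = Z.

Take the total order 0 < 1 < 2 < 3 < 4 < 5 < 6 on the vertex set. Then K (dimension 2) consists of the simplices:

  0-simplices (7): [0], [1], [2], [3], [4], [5], [6]
  1-simplices (21): [0,1], [0,2], [0,3], [0,4], [0,5], [0,6], [1,2], [1,3], [1,4], [1,5], [1,6], [2,3], [2,4], [2,5], [2,6], [3,4], [3,5], [3,6], [4,5], [4,6], [5,6]
  2-simplices (14): [0,1,2], [0,1,5], [0,2,4], [0,3,4], [0,3,6], [0,5,6], [1,2,3], [1,3,6], [1,4,5], [1,4,6], [2,3,5], [2,4,6], [2,5,6], [3,4,5]

giving chain groups C_0 ≅ Z^7, C_1 ≅ Z^21, C_2 ≅ Z^14.

The boundary map ∂_1: C_1 → C_0 sends each edge [p,q] (with p < q) to q − p.
The 7×21 boundary matrix has rank 6 and Smith normal form diag(1,1,1,1,1,1).

Boundary ∂_2: C_2 → C_1 acts by ∂[p,q,r] = [q,r] − [p,r] + [p,q]. For instance
  ∂[0,5,6] = [5,6] − [0,6] + [0,5],
  ∂[0,1,5] = [1,5] − [0,5] + [0,1].
As a 21×14 matrix over Z this has rank 13, with invariant factors (1,1,1,1,1,1,1,1,1,1,1,1,1).

Computing H_k = (kernel of ∂_k) / (image of ∂_{k+1}):

  H_2: rank ker ∂_2 − rank ∂_3 = (14 − 13) − 0 = 1, and there is no ∂_3, so H_2 ≅ Z.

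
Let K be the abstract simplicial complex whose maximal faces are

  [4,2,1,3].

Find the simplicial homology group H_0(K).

Take the total order 1 < 2 < 3 < 4 on the vertex set. Then K (dimension 3) consists of the simplices:

  0-simplices (4): [1], [2], [3], [4]
  1-simplices (6): [1,2], [1,3], [1,4], [2,3], [2,4], [3,4]
  2-simplices (4): [1,2,3], [1,2,4], [1,3,4], [2,3,4]
  3-simplices (1): [1,2,3,4]

Hence C_0 ≅ Z^4, C_1 ≅ Z^6, C_2 ≅ Z^4, C_3 ≅ Z^1.

∂_1: C_1 → C_0 is given by ∂[p,q] = [q] − [p]. For instance
  ∂[2,4] = [4] − [2].
As a 4×6 matrix over Z this has rank 3, with invariant factors (1,1,1).

The boundary map ∂_2: C_2 → C_1 maps a triangle to the signed sum of its edges. For instance
  ∂[1,3,4] = [3,4] − [1,4] + [1,3],
  ∂[1,2,3] = [2,3] − [1,3] + [1,2].
The resulting 6×4 matrix has rank 3, and its Smith normal form has invariant factors (1,1,1).

The boundary map ∂_3: C_3 → C_2 sends each 3-simplex σ to the alternating sum Σ_i (−1)^i (σ with its i-th vertex removed). For instance
  ∂[1,2,3,4] = [2,3,4] − [1,3,4] + [1,2,4] − [1,2,3].
The 4×1 boundary matrix has rank 1 and Smith normal form diag(1).

Computing H_k = (kernel of ∂_k) / (image of ∂_{k+1}):

  H_0: rank C_0 − rank ∂_1 = 4 − 3 = 1, and the invariant factors of ∂_1 are all 1, so H_0 = Z.

H_0 ≅ Z.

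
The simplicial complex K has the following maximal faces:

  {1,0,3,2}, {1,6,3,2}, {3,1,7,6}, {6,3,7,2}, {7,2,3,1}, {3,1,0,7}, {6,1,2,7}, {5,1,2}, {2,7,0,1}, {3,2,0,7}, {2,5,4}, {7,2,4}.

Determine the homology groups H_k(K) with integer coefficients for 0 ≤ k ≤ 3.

H_0 = Z,  H_1 = 0,  H_2 = 0,  H_3 = Z^2.

Fix the vertex order 0 < 1 < 2 < 3 < 4 < 5 < 6 < 7 and write every simplex with vertices in increasing order. Then dim K = 3 and the simplices of K are:

  0-simplices (8): [0], [1], [2], [3], [4], [5], [6], [7]
  1-simplices (19): [0,1], [0,2], [0,3], [0,7], [1,2], [1,3], [1,5], [1,6], [1,7], [2,3], [2,4], [2,5], [2,6], [2,7], [3,6], [3,7], [4,5], [4,7], [6,7]
  2-simplices (19): (19 of them)
  3-simplices (9): [0,1,2,3], [0,1,2,7], [0,1,3,7], [0,2,3,7], [1,2,3,6], [1,2,3,7], [1,2,6,7], [1,3,6,7], [2,3,6,7]

so the chain groups are C_0 ≅ Z^8, C_1 ≅ Z^19, C_2 ≅ Z^19, C_3 ≅ Z^9.

Boundary ∂_1: C_1 → C_0 is given by ∂[p,q] = [q] − [p]. For instance
  ∂[0,3] = [3] − [0].
As a 8×19 matrix over Z this has rank 7, with invariant factors (1,1,1,1,1,1,1).

The boundary map ∂_2: C_2 → C_1 maps a triangle to the signed sum of its edges. For instance
  ∂[1,2,3] = [2,3] − [1,3] + [1,2],
  ∂[2,3,6] = [3,6] − [2,6] + [2,3].
The resulting 19×19 matrix has rank 12, and its Smith normal form has invariant factors (1,1,1,1,1,1,1,1,1,1,1,1).

The boundary map ∂_3: C_3 → C_2 sends each 3-simplex σ to the alternating sum Σ_i (−1)^i (σ with its i-th vertex removed). For instance
  ∂[0,1,2,7] = [1,2,7] − [0,2,7] + [0,1,7] − [0,1,2],
  ∂[1,2,6,7] = [2,6,7] − [1,6,7] + [1,2,7] − [1,2,6].
This gives a 19×9 integer matrix of rank 7; reducing to Smith normal form yields diagonal entries (1,1,1,1,1,1,1).

From H_k ≅ ker(∂_k) / im(∂_{k+1}) we obtain:

  H_0: rank C_0 − rank ∂_1 = 8 − 7 = 1, and the invariant factors of ∂_1 are all 1, so H_0 = Z.
  H_1: rank ker ∂_1 − rank ∂_2 = (19 − 7) − 12 = 0, and the invariant factors of ∂_2 are all 1, so H_1 = 0.
  H_2: rank ker ∂_2 − rank ∂_3 = (19 − 12) − 7 = 0, and the invariant factors of ∂_3 are all 1, so H_2 = 0.
  H_3: rank ker ∂_3 − rank ∂_4 = (9 − 7) − 0 = 2, and there is no ∂_4, so H_3 = Z^2.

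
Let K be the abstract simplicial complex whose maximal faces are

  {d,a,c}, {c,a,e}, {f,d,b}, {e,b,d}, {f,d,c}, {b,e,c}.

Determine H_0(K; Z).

Fix the vertex order a < b < c < d < e < f and write every simplex with vertices in increasing order. Then dim K = 2 and the simplices of K are:

  0-simplices (6): a, b, c, d, e, f
  1-simplices (12): ac, ad, ae, bc, bd, be, bf, cd, ce, cf, de, df
  2-simplices (6): acd, ace, bce, bde, bdf, cdf

Hence C_0 ≅ Z^6, C_1 ≅ Z^12, C_2 ≅ Z^6.

∂_1: C_1 → C_0 is given by ∂[p,q] = [q] − [p]. For instance
  ∂ad = d − a.
The 6×12 boundary matrix has rank 5 and Smith normal form diag(1,1,1,1,1).

The boundary map ∂_2: C_2 → C_1 maps a triangle to the signed sum of its edges. For instance
  ∂bce = ce − be + bc,
  ∂acd = cd − ad + ac.
The 12×6 boundary matrix has rank 6 and Smith normal form diag(1,1,1,1,1,1).

From H_k ≅ ker(∂_k) / im(∂_{k+1}) we obtain:

  H_0: rank C_0 − rank ∂_1 = 6 − 5 = 1, and the invariant factors of ∂_1 are all 1, so H_0 ≅ Z.

H_0 ≅ Z.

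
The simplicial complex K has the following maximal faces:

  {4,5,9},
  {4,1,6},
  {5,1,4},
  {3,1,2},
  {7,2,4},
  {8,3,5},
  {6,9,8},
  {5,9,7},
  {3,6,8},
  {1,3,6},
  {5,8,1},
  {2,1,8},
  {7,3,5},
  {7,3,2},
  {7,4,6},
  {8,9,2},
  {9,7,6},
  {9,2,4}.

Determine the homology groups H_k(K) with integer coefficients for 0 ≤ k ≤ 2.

Take the total order 1 < 2 < 3 < 4 < 5 < 6 < 7 < 8 < 9 on the vertex set. Then K (dimension 2) consists of the simplices:

  0-simplices (9): [1], [2], [3], [4], [5], [6], [7], [8], [9]
  1-simplices (27): (27 of them)
  2-simplices (18): [1,2,3], [1,2,8], [1,3,6], [1,4,5], [1,4,6], [1,5,8], [2,3,7], [2,4,7], [2,4,9], [2,8,9], [3,5,7], [3,5,8], [3,6,8], [4,5,9], [4,6,7], [5,7,9], [6,7,9], [6,8,9]

giving chain groups C_0 ≅ Z^9, C_1 ≅ Z^27, C_2 ≅ Z^18.

The boundary map ∂_1: C_1 → C_0 is given by ∂[p,q] = [q] − [p]. For instance
  ∂[1,4] = [4] − [1].
The 9×27 boundary matrix has rank 8 and Smith normal form diag(1,1,1,1,1,1,1,1).

∂_2: C_2 → C_1 maps a triangle to the signed sum of its edges. For instance
  ∂[3,5,7] = [5,7] − [3,7] + [3,5],
  ∂[1,2,3] = [2,3] − [1,3] + [1,2].
As a 27×18 matrix over Z this has rank 18, with invariant factors (1,1,1,1,1,1,1,1,1,1,1,1,1,1,1,1,1,2).

Reading off H_k = ker ∂_k / im ∂_{k+1}:

  H_0: rank C_0 − rank ∂_1 = 9 − 8 = 1, and the invariant factors of ∂_1 are all 1, so H_0 = Z.
  H_1: rank ker ∂_1 − rank ∂_2 = (27 − 8) − 18 = 1, and ∂_2 has invariant factor 2 > 1, so H_1 = Z ⊕ Z/2Z.
  H_2: rank ker ∂_2 − rank ∂_3 = (18 − 18) − 0 = 0, and there is no ∂_3, so H_2 = 0.

H_0 = Z,  H_1 = Z ⊕ Z/2Z,  H_2 = 0.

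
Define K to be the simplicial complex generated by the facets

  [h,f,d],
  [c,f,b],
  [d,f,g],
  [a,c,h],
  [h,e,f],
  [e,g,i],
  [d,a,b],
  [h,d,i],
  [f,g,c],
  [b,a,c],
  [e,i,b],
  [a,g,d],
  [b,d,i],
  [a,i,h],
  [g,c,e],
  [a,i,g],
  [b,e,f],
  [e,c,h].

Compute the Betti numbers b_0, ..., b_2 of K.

b_0 = 1, b_1 = 1, b_2 = 0.

Take the total order a < b < c < d < e < f < g < h < i on the vertex set. Then K (dimension 2) consists of the simplices:

  0-simplices (9): a, b, c, d, e, f, g, h, i
  1-simplices (27): ab, ac, ad, ag, ah, ai, bc, bd, be, bf, bi, ce, cf, cg, ch, df, dg, dh, di, ef, eg, eh, ei, fg, fh, gi, hi
  2-simplices (18): abc, abd, ach, adg, agi, ahi, bcf, bdi, bef, bei, ceg, ceh, cfg, dfg, dfh, dhi, efh, egi

Hence C_0 ≅ Z^9, C_1 ≅ Z^27, C_2 ≅ Z^18.

Boundary ∂_1: C_1 → C_0 is given by ∂[p,q] = [q] − [p]. For instance
  ∂bd = d − b.
The resulting 9×27 matrix has rank 8, and its Smith normal form has invariant factors (1,1,1,1,1,1,1,1).

The boundary map ∂_2: C_2 → C_1 maps a triangle to the signed sum of its edges. For instance
  ∂bcf = cf − bf + bc,
  ∂dfh = fh − dh + df.
This gives a 27×18 integer matrix of rank 18; reducing to Smith normal form yields diagonal entries (1,1,1,1,1,1,1,1,1,1,1,1,1,1,1,1,1,2).

Reading off H_k = ker ∂_k / im ∂_{k+1}:

  H_0: rank C_0 − rank ∂_1 = 9 − 8 = 1, and the invariant factors of ∂_1 are all 1, so H_0 = Z.
  H_1: rank ker ∂_1 − rank ∂_2 = (27 − 8) − 18 = 1, and ∂_2 has invariant factor 2 > 1, so H_1 = Z ⊕ Z/2Z.
  H_2: rank ker ∂_2 − rank ∂_3 = (18 − 18) − 0 = 0, and there is no ∂_3, so H_2 = 0.

As a check, the Euler characteristic is 9 − 27 + 18 = 0, which agrees with 1 − 1 + 0 = 0.

Hence the Betti numbers are b_0 = 1, b_1 = 1, b_2 = 0.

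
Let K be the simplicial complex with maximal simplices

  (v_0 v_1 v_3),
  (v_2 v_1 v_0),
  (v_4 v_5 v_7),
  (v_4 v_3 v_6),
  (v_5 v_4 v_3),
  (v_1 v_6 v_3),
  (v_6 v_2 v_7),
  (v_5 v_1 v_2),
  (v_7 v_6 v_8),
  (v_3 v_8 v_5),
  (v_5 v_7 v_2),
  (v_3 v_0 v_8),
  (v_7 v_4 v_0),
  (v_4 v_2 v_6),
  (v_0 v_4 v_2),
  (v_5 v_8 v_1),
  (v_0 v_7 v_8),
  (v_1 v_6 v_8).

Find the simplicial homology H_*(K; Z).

H_0 = Z,  H_1 = Z ⊕ Z_2,  H_2 = 0.

Fix the vertex order v_0 < v_1 < v_2 < v_3 < v_4 < v_5 < v_6 < v_7 < v_8 and write every simplex with vertices in increasing order. Then dim K = 2 and the simplices of K are:

  0-simplices (9): [v_0], [v_1], [v_2], [v_3], [v_4], [v_5], [v_6], [v_7], [v_8]
  1-simplices (27): (27 of them)
  2-simplices (18): (18 of them)

so the chain groups are C_0 ≅ Z^9, C_1 ≅ Z^27, C_2 ≅ Z^18.

Boundary ∂_1: C_1 → C_0 is given by ∂[p,q] = [q] − [p]. For instance
  ∂[v_6,v_8] = [v_8] − [v_6].
The 9×27 boundary matrix has rank 8 and Smith normal form diag(1,1,1,1,1,1,1,1).

∂_2: C_2 → C_1 sends each 2-simplex [p,q,r] to [q,r] − [p,r] + [p,q]. For instance
  ∂[v_4,v_5,v_7] = [v_5,v_7] − [v_4,v_7] + [v_4,v_5],
  ∂[v_1,v_3,v_6] = [v_3,v_6] − [v_1,v_6] + [v_1,v_3].
As a 27×18 matrix over Z this has rank 18, with invariant factors (1,1,1,1,1,1,1,1,1,1,1,1,1,1,1,1,1,2).

From H_k ≅ ker(∂_k) / im(∂_{k+1}) we obtain:

  H_0: rank C_0 − rank ∂_1 = 9 − 8 = 1, and the invariant factors of ∂_1 are all 1, so H_0 = Z.
  H_1: rank ker ∂_1 − rank ∂_2 = (27 − 8) − 18 = 1, and ∂_2 has invariant factor 2 > 1, so H_1 = Z ⊕ Z_2.
  H_2: rank ker ∂_2 − rank ∂_3 = (18 − 18) − 0 = 0, and there is no ∂_3, so H_2 = 0.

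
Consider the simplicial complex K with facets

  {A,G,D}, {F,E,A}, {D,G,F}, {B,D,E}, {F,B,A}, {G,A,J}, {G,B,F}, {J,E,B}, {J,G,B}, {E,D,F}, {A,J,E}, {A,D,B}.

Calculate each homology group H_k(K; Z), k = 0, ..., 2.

Fix the vertex order A < B < D < E < F < G < J and write every simplex with vertices in increasing order. Then dim K = 2 and the simplices of K are:

  0-simplices (7): A, B, D, E, F, G, J
  1-simplices (18): AB, AD, AE, AF, AG, AJ, BD, BE, BF, BG, BJ, DE, DF, DG, EF, EJ, FG, GJ
  2-simplices (12): ABD, ABF, ADG, AEF, AEJ, AGJ, BDE, BEJ, BFG, BGJ, DEF, DFG

Hence C_0 ≅ Z^7, C_1 ≅ Z^18, C_2 ≅ Z^12.

Boundary ∂_1: C_1 → C_0 sends each edge [p,q] (with p < q) to q − p.
This gives a 7×18 integer matrix of rank 6; reducing to Smith normal form yields diagonal entries (1,1,1,1,1,1).

The boundary map ∂_2: C_2 → C_1 acts by ∂[p,q,r] = [q,r] − [p,r] + [p,q]. For instance
  ∂AGJ = GJ − AJ + AG,
  ∂BGJ = GJ − BJ + BG.
This gives a 18×12 integer matrix of rank 12; reducing to Smith normal form yields diagonal entries (1,1,1,1,1,1,1,1,1,1,1,2).

Computing H_k = (kernel of ∂_k) / (image of ∂_{k+1}):

  H_0: rank C_0 − rank ∂_1 = 7 − 6 = 1, and the invariant factors of ∂_1 are all 1, so H_0 ≅ Z.
  H_1: rank ker ∂_1 − rank ∂_2 = (18 − 6) − 12 = 0, and ∂_2 has invariant factor 2 > 1, so H_1 ≅ Z_2.
  H_2: rank ker ∂_2 − rank ∂_3 = (12 − 12) − 0 = 0, and there is no ∂_3, so H_2 ≅ 0.

H_0 = Z,  H_1 = Z_2,  H_2 = 0.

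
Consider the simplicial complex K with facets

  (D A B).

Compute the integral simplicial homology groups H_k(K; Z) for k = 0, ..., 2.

H_0 = Z,  H_1 = 0,  H_2 = 0.

Order the vertices as A < B < D. Listing each simplex with vertices in this order, K has dimension 2 with simplices:

  0-simplices (3): A, B, D
  1-simplices (3): AB, AD, BD
  2-simplices (1): ABD

Hence C_0 ≅ Z^3, C_1 ≅ Z^3, C_2 ≅ Z^1.

Boundary ∂_1: C_1 → C_0 sends each edge [p,q] (with p < q) to q − p. For instance
  ∂AB = B − A.
The 3×3 boundary matrix has rank 2 and Smith normal form diag(1,1).

Boundary ∂_2: C_2 → C_1 maps a triangle to the signed sum of its edges. For instance
  ∂ABD = BD − AD + AB.
The resulting 3×1 matrix has rank 1, and its Smith normal form has invariant factors (1).

Computing H_k = (kernel of ∂_k) / (image of ∂_{k+1}):

  H_0: rank C_0 − rank ∂_1 = 3 − 2 = 1, and the invariant factors of ∂_1 are all 1, so H_0 = Z.
  H_1: rank ker ∂_1 − rank ∂_2 = (3 − 2) − 1 = 0, and the invariant factors of ∂_2 are all 1, so H_1 = 0.
  H_2: rank ker ∂_2 − rank ∂_3 = (1 − 1) − 0 = 0, and there is no ∂_3, so H_2 = 0.

(K is a triangulation of the 2-simplex.)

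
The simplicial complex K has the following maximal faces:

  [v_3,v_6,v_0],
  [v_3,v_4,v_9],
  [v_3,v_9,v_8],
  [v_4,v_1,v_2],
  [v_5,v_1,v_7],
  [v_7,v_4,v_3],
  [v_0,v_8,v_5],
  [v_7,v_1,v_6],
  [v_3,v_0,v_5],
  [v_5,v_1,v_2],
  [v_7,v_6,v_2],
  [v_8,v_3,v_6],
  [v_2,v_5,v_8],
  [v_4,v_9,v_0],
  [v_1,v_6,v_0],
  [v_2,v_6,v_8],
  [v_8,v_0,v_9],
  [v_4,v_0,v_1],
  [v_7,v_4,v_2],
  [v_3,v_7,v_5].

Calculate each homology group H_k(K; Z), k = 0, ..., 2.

Fix the vertex order v_0 < v_1 < v_2 < v_3 < v_4 < v_5 < v_6 < v_7 < v_8 < v_9 and write every simplex with vertices in increasing order. Then dim K = 2 and the simplices of K are:

  0-simplices (10): [v_0], [v_1], [v_2], [v_3], [v_4], [v_5], [v_6], [v_7], [v_8], [v_9]
  1-simplices (30): (30 of them)
  2-simplices (20): (20 of them)

giving chain groups C_0 ≅ Z^10, C_1 ≅ Z^30, C_2 ≅ Z^20.

The boundary map ∂_1: C_1 → C_0 is given by ∂[p,q] = [q] − [p]. For instance
  ∂[v_5,v_8] = [v_8] − [v_5].
The resulting 10×30 matrix has rank 9, and its Smith normal form has invariant factors (1,1,1,1,1,1,1,1,1).

Boundary ∂_2: C_2 → C_1 acts by ∂[p,q,r] = [q,r] − [p,r] + [p,q]. For instance
  ∂[v_1,v_2,v_4] = [v_2,v_4] − [v_1,v_4] + [v_1,v_2],
  ∂[v_1,v_5,v_7] = [v_5,v_7] − [v_1,v_7] + [v_1,v_5].
The resulting 30×20 matrix has rank 20, and its Smith normal form has invariant factors (1,1,1,1,1,1,1,1,1,1,1,1,1,1,1,1,1,1,1,2).

Computing H_k = (kernel of ∂_k) / (image of ∂_{k+1}):

  H_0: rank C_0 − rank ∂_1 = 10 − 9 = 1, and the invariant factors of ∂_1 are all 1, so H_0 ≅ Z.
  H_1: rank ker ∂_1 − rank ∂_2 = (30 − 9) − 20 = 1, and ∂_2 has invariant factor 2 > 1, so H_1 ≅ Z ⊕ Z/2.
  H_2: rank ker ∂_2 − rank ∂_3 = (20 − 20) − 0 = 0, and there is no ∂_3, so H_2 ≅ 0.

H_0 = Z,  H_1 = Z ⊕ Z/2,  H_2 = 0.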